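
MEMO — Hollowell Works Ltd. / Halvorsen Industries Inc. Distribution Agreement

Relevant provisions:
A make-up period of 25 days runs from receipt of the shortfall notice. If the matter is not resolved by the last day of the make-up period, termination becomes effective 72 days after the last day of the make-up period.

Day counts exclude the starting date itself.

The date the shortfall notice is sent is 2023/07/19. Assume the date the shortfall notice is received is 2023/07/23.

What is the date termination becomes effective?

The last day of the make-up period: 2023/07/23 + 25 days = 2023/08/17.
The date termination becomes effective: 2023/08/17 + 72 days = 2023/10/28.

2023/10/28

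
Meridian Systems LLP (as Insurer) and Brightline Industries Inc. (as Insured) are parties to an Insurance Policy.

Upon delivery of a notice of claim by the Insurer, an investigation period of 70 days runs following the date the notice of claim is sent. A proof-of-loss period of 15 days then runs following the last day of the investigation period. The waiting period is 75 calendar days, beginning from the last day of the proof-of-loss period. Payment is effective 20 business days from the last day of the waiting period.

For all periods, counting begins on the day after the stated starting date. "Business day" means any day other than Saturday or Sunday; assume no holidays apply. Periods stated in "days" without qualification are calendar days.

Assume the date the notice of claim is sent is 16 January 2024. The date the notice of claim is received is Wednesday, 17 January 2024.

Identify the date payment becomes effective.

The last day of the investigation period: 70 calendar days after 16 January 2024 is 26 March 2024.
Adding 15 calendar days to 26 March 2024 gives 10 April 2024, which is the last day of the proof-of-loss period.
The last day of the waiting period: 10 April 2024 + 75 days = 24 June 2024.
From Monday, 24 June 2024, 20 business days (Jun 25, Jun 26, Jun 27, Jun 28, …, Jul 18, Jul 19, Jul 22, skipping weekends) brings us to Monday, 22 July 2024, which is the date payment becomes effective.

22 July 2024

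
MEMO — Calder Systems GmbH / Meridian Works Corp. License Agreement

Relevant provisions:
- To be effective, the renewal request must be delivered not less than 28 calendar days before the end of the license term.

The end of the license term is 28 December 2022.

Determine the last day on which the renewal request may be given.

30 November 2022

Counting back 28 calendar days from 28 December 2022 gives 30 November 2022.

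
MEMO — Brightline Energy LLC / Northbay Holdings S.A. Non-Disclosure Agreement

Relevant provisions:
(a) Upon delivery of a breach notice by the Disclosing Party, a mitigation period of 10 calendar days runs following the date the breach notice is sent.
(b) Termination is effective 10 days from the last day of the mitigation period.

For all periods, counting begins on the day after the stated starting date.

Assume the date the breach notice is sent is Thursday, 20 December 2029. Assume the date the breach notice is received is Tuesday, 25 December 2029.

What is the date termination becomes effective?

Adding 10 calendar days to 20 December 2029 gives 30 December 2029, which is the last day of the mitigation period.
The date termination becomes effective: 10 calendar days after 30 December 2029 is 9 January 2030.

9 January 2030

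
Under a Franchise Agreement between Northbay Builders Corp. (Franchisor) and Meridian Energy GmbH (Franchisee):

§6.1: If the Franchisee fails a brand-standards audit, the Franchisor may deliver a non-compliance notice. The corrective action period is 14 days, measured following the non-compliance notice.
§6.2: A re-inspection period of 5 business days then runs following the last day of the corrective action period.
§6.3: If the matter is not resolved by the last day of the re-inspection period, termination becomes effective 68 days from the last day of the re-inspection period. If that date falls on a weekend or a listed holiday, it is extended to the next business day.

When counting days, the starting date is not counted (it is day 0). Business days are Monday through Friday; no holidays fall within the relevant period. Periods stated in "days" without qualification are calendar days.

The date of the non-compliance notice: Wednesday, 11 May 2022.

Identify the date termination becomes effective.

The last day of the corrective action period: 14 calendar days after 11 May 2022 is 25 May 2022.
The last day of the re-inspection period: 5 business days after Wednesday, 25 May 2022, skipping weekends — May 26, May 27, May 30, May 31, Jun 1 — lands on Wednesday, 1 June 2022.
Adding 68 calendar days to 1 June 2022 gives 8 August 2022, which is the date termination becomes effective. 8 August 2022 is a Monday, so no roll-forward applies.

8 August 2022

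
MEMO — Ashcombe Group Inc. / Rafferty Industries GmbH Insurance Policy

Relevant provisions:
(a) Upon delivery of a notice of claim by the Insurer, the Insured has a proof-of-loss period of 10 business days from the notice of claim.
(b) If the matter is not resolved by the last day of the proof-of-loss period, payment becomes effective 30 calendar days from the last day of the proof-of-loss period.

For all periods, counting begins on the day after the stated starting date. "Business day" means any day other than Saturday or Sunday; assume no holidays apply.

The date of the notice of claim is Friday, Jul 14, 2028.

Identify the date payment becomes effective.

Aug 27, 2028

The last day of the proof-of-loss period: 10 business days after Friday, Jul 14, 2028, skipping weekends — Jul 17, Jul 18, Jul 19, Jul 20, Jul 21, Jul 24, Jul 25, Jul 26, Jul 27, Jul 28 — lands on Friday, Jul 28, 2028.
The date payment becomes effective: Jul 28, 2028 + 30 days = Aug 27, 2028.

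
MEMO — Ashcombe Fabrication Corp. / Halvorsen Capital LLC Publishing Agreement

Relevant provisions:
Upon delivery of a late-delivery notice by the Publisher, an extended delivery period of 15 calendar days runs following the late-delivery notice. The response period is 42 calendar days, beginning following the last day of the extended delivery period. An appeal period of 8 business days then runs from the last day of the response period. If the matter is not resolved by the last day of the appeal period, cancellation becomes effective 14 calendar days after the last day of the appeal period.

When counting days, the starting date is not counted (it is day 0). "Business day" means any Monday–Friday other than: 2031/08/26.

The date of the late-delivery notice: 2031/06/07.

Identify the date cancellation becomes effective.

2031/08/27

The last day of the extended delivery period: 2031/06/07 + 15 days = 2031/06/22.
The last day of the response period: 2031/06/22 + 42 days = 2031/08/03.
The last day of the appeal period: counting 8 business days from Sunday, 2031/08/03 (Aug 4, Aug 5, Aug 6, Aug 7, Aug 8, Aug 11, Aug 12, Aug 13, skipping weekends) reaches Wednesday, 2031/08/13.
Adding 14 calendar days to 2031/08/13 gives 2031/08/27, which is the date cancellation becomes effective.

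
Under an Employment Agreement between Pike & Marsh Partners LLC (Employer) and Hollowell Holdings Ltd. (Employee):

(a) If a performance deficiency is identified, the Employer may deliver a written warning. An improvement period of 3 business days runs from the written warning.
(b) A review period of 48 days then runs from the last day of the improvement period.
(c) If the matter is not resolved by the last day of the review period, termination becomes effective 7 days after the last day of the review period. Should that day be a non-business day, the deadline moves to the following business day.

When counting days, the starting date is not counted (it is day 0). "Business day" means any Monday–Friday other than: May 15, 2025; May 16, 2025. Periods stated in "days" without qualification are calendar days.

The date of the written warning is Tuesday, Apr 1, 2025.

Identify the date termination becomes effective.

The last day of the improvement period: 3 business days after Tuesday, Apr 1, 2025, skipping weekends — Apr 2, Apr 3, Apr 4 — lands on Friday, Apr 4, 2025.
Adding 48 calendar days to Apr 4, 2025 gives May 22, 2025, which is the last day of the review period.
The date termination becomes effective: 7 calendar days after May 22, 2025 is May 29, 2025. May 29, 2025 is a Thursday and is not a listed holiday, so no roll-forward applies.

May 29, 2025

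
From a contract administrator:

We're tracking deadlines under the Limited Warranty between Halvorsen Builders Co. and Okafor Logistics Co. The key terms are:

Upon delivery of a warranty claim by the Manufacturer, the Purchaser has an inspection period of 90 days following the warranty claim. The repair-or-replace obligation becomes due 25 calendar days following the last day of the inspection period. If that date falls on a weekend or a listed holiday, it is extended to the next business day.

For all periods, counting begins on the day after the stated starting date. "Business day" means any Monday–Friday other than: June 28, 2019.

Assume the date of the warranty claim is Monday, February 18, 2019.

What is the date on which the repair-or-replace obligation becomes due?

June 13, 2019

The last day of the inspection period: February 18, 2019 + 90 days = May 19, 2019.
The date on which the repair-or-replace obligation becomes due: May 19, 2019 + 25 days = June 13, 2019. June 13, 2019 is a Thursday and is not a listed holiday, so no roll-forward applies.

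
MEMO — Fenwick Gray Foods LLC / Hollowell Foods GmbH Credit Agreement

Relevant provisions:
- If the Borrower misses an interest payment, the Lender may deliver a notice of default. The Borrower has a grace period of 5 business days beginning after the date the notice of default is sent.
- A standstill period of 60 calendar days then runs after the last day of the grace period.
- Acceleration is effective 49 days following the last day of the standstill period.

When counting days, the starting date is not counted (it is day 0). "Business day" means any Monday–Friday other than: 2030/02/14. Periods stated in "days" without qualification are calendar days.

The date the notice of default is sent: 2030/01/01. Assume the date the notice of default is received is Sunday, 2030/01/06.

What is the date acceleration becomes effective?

2030/04/27

The last day of the grace period: counting 5 business days from Tuesday, 2030/01/01 (Jan 2, Jan 3, Jan 4, Jan 7, Jan 8, skipping weekends) reaches Tuesday, 2030/01/08.
The last day of the standstill period: 2030/01/08 + 60 days = 2030/03/09.
The date acceleration becomes effective: 49 calendar days after 2030/03/09 is 2030/04/27.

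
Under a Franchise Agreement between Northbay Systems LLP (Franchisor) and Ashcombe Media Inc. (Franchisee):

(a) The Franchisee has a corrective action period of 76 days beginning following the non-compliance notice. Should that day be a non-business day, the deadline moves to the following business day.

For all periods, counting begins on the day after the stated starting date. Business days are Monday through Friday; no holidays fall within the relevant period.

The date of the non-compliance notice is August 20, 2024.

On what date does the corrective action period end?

November 4, 2024

The last day of the corrective action period: 76 calendar days after August 20, 2024 is November 4, 2024. November 4, 2024 is a Monday, so no roll-forward applies.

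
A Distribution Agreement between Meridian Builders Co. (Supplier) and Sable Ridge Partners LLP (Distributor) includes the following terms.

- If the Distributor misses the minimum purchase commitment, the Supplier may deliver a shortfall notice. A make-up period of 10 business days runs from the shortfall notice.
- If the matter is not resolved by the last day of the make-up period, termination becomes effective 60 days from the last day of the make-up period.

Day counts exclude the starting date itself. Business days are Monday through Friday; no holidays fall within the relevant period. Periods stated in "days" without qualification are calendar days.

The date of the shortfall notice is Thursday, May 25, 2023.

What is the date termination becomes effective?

The last day of the make-up period: 10 business days after Thursday, May 25, 2023, skipping weekends — May 26, May 29, May 30, May 31, Jun 1, Jun 2, Jun 5, Jun 6, Jun 7, Jun 8 — lands on Thursday, June 8, 2023.
The date termination becomes effective: 60 calendar days after June 8, 2023 is August 7, 2023.

August 7, 2023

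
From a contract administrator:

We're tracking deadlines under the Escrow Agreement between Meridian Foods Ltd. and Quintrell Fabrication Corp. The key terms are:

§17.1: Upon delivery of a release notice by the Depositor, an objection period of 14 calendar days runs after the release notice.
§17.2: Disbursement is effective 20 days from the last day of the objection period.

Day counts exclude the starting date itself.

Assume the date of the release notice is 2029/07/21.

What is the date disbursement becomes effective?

Adding 14 calendar days to 2029/07/21 gives 2029/08/04, which is the last day of the objection period.
Adding 20 calendar days to 2029/08/04 gives 2029/08/24, which is the date disbursement becomes effective.

2029/08/24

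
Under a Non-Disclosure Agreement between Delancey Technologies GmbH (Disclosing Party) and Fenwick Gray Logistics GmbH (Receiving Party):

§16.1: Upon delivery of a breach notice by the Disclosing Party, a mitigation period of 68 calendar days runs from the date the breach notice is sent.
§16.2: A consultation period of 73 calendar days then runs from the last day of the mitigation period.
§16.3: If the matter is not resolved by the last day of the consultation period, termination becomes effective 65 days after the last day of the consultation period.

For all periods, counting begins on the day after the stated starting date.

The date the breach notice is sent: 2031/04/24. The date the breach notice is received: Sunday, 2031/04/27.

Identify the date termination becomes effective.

Adding 68 calendar days to 2031/04/24 gives 2031/07/01, which is the last day of the mitigation period.
The last day of the consultation period: 2031/07/01 + 73 days = 2031/09/12.
Adding 65 calendar days to 2031/09/12 gives 2031/11/16, which is the date termination becomes effective.

2031/11/16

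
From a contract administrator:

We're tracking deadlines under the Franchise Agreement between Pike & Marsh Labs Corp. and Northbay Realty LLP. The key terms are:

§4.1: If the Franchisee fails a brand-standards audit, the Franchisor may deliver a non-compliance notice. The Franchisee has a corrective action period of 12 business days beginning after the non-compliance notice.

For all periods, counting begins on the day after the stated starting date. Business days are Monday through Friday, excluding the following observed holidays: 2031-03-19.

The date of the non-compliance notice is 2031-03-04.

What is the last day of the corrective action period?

The last day of the corrective action period: counting 12 business days from Tuesday, 2031-03-04 (Mar 5, Mar 6, Mar 7, Mar 10, …, Mar 18, Mar 20, Mar 21, skipping weekends and the listed holiday on Mar 19) reaches Friday, 2031-03-21.

2031-03-21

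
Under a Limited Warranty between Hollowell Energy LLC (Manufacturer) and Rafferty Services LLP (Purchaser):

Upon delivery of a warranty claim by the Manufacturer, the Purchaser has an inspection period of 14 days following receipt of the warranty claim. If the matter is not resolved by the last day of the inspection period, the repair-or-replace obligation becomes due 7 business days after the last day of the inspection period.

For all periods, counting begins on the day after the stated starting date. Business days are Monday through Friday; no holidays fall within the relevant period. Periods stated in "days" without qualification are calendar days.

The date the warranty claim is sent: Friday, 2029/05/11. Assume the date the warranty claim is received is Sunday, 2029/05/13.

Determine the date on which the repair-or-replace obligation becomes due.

2029/06/05

The last day of the inspection period: 14 calendar days after 2029/05/13 is 2029/05/27.
The date on which the repair-or-replace obligation becomes due: counting 7 business days from Sunday, 2029/05/27 (May 28, May 29, May 30, May 31, Jun 1, Jun 4, Jun 5, skipping weekends) reaches Tuesday, 2029/06/05.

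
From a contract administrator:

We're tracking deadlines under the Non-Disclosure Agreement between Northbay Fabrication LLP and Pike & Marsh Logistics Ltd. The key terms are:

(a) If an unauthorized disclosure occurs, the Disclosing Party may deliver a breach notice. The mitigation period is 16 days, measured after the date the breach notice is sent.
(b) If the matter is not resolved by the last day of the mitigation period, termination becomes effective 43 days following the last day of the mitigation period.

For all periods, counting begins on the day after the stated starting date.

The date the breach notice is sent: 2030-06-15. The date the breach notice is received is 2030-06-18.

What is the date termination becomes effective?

The last day of the mitigation period: 2030-06-15 + 16 days = 2030-07-01.
The date termination becomes effective: 43 calendar days after 2030-07-01 is 2030-08-13.

2030-08-13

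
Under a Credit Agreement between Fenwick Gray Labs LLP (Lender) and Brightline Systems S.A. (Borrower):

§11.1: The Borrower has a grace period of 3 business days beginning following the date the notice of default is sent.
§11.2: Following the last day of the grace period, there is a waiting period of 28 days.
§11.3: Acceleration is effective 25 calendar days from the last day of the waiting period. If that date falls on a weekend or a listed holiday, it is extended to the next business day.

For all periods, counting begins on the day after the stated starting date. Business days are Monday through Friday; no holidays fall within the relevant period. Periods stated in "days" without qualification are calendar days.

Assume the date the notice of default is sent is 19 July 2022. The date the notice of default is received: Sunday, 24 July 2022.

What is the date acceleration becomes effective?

13 September 2022

From Tuesday, 19 July 2022, 3 business days (Jul 20, Jul 21, Jul 22, skipping weekends) brings us to Friday, 22 July 2022, which is the last day of the grace period.
The last day of the waiting period: 22 July 2022 + 28 days = 19 August 2022.
Adding 25 calendar days to 19 August 2022 gives 13 September 2022, which is the date acceleration becomes effective. 13 September 2022 is a Tuesday, so no roll-forward applies.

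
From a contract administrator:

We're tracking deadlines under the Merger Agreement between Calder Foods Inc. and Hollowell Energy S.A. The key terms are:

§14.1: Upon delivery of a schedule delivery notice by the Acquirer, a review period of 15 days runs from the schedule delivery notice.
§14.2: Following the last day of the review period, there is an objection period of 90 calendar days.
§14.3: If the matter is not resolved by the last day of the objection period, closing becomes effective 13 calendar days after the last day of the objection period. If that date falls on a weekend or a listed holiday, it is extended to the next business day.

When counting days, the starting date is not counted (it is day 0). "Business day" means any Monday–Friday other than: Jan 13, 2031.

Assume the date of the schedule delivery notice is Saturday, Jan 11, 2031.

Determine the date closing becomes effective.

The last day of the review period: 15 calendar days after Jan 11, 2031 is Jan 26, 2031.
The last day of the objection period: Jan 26, 2031 + 90 days = Apr 26, 2031.
Adding 13 calendar days to Apr 26, 2031 gives May 9, 2031, which is the date closing becomes effective. May 9, 2031 is a Friday and is not a listed holiday, so no roll-forward applies.

May 9, 2031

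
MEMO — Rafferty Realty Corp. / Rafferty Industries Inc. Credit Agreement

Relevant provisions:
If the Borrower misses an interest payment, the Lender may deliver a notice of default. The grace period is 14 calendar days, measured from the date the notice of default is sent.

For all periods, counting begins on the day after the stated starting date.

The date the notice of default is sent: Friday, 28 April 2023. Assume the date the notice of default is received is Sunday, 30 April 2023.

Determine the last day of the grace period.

Adding 14 calendar days to 28 April 2023 gives 12 May 2023, which is the last day of the grace period.

12 May 2023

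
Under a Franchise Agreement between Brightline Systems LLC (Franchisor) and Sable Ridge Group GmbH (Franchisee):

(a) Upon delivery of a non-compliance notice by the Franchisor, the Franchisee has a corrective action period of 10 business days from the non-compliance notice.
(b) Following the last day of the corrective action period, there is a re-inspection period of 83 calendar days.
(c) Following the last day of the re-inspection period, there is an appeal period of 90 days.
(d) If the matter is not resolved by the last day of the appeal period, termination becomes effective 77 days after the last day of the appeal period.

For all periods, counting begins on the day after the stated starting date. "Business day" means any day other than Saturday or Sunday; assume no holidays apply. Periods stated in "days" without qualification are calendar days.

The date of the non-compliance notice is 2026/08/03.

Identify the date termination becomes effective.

2027/04/24

From Monday, 2026/08/03, 10 business days (Aug 4, Aug 5, Aug 6, Aug 7, Aug 10, Aug 11, Aug 12, Aug 13, Aug 14, Aug 17, skipping weekends) brings us to Monday, 2026/08/17, which is the last day of the corrective action period.
The last day of the re-inspection period: 83 calendar days after 2026/08/17 is 2026/11/08.
The last day of the appeal period: 2026/11/08 + 90 days = 2027/02/06.
The date termination becomes effective: 77 calendar days after 2027/02/06 is 2027/04/24.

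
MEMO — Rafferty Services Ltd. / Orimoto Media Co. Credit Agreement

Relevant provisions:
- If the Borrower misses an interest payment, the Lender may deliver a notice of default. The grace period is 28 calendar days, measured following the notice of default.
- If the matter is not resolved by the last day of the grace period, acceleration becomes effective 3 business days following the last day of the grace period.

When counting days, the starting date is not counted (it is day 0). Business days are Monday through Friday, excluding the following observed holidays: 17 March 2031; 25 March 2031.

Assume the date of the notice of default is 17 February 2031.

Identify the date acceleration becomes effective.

The last day of the grace period: 28 calendar days after 17 February 2031 is 17 March 2031.
The date acceleration becomes effective: counting 3 business days from Monday, 17 March 2031 (Mar 18, Mar 19, Mar 20, skipping weekends) reaches Thursday, 20 March 2031.

20 March 2031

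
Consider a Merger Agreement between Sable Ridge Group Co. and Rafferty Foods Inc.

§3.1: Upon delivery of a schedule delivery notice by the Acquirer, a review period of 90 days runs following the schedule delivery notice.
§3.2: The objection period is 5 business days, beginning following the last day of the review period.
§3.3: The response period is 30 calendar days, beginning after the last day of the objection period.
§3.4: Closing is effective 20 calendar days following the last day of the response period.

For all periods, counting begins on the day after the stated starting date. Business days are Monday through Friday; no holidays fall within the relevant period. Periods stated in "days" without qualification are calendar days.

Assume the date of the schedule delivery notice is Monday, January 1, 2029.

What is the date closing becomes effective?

Adding 90 calendar days to January 1, 2029 gives April 1, 2029, which is the last day of the review period.
The last day of the objection period: counting 5 business days from Sunday, April 1, 2029 (Apr 2, Apr 3, Apr 4, Apr 5, Apr 6, skipping weekends) reaches Friday, April 6, 2029.
The last day of the response period: 30 calendar days after April 6, 2029 is May 6, 2029.
The date closing becomes effective: 20 calendar days after May 6, 2029 is May 26, 2029.

May 26, 2029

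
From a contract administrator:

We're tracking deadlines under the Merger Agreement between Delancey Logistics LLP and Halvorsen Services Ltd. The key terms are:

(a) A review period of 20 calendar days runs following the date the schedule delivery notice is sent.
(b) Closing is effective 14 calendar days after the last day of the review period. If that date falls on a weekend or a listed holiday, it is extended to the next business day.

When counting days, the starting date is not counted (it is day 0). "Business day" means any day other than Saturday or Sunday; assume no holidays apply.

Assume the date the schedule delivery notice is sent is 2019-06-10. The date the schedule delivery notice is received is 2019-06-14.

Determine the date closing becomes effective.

2019-07-15

The last day of the review period: 20 calendar days after 2019-06-10 is 2019-06-30.
The date closing becomes effective: 14 calendar days after 2019-06-30 is 2019-07-14. That falls on a Sunday, so it rolls to the next business day, Monday, 2019-07-15.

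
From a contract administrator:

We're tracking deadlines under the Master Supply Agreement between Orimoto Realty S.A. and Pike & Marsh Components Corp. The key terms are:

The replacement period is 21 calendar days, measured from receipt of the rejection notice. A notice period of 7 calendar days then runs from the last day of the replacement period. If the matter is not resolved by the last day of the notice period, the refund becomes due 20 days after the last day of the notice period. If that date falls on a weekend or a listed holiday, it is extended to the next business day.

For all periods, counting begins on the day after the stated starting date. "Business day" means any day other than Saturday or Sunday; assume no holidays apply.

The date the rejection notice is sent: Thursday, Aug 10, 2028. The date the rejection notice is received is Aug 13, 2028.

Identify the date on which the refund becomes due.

The last day of the replacement period: Aug 13, 2028 + 21 days = Sep 3, 2028.
The last day of the notice period: 7 calendar days after Sep 3, 2028 is Sep 10, 2028.
Adding 20 calendar days to Sep 10, 2028 gives Sep 30, 2028, which is the date on which the refund becomes due. That falls on a Saturday, so it rolls to the next business day, Monday, Oct 2, 2028.

Oct 2, 2028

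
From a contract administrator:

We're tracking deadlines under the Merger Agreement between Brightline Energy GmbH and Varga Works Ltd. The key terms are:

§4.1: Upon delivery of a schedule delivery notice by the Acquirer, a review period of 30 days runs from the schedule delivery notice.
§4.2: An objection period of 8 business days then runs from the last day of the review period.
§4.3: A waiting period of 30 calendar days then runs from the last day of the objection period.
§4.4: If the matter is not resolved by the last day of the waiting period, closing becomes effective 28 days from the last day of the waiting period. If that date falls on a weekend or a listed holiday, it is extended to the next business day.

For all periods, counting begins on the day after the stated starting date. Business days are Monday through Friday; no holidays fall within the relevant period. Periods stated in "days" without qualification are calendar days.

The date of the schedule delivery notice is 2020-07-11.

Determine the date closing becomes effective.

2020-10-19

The last day of the review period: 30 calendar days after 2020-07-11 is 2020-08-10.
The last day of the objection period: counting 8 business days from Monday, 2020-08-10 (Aug 11, Aug 12, Aug 13, Aug 14, Aug 17, Aug 18, Aug 19, Aug 20, skipping weekends) reaches Thursday, 2020-08-20.
The last day of the waiting period: 2020-08-20 + 30 days = 2020-09-19.
Adding 28 calendar days to 2020-09-19 gives 2020-10-17, which is the date closing becomes effective. That falls on a Saturday, so it rolls to the next business day, Monday, 2020-10-19.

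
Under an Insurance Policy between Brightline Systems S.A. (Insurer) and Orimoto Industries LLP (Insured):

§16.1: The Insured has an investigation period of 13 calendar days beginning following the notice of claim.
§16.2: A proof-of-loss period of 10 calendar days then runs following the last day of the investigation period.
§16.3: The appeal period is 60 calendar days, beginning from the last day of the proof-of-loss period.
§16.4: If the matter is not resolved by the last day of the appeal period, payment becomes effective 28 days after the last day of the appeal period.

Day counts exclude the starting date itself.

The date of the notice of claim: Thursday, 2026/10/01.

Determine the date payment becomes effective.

2027/01/20

Adding 13 calendar days to 2026/10/01 gives 2026/10/14, which is the last day of the investigation period.
Adding 10 calendar days to 2026/10/14 gives 2026/10/24, which is the last day of the proof-of-loss period.
The last day of the appeal period: 60 calendar days after 2026/10/24 is 2026/12/23.
The date payment becomes effective: 2026/12/23 + 28 days = 2027/01/20.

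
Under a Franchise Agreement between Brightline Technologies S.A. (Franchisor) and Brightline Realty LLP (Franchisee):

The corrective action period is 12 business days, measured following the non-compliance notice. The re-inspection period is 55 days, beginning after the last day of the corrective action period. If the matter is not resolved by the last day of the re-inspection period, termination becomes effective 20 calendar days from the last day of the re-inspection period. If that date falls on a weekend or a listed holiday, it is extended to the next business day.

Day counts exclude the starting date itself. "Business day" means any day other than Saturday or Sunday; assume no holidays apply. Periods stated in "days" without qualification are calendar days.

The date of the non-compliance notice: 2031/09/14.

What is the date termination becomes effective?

2031/12/15

The last day of the corrective action period: 12 business days after Sunday, 2031/09/14, skipping weekends — Sep 15, Sep 16, Sep 17, Sep 18, …, Sep 26, Sep 29, Sep 30 — lands on Tuesday, 2031/09/30.
The last day of the re-inspection period: 2031/09/30 + 55 days = 2031/11/24.
The date termination becomes effective: 2031/11/24 + 20 days = 2031/12/14. That falls on a Sunday, so it rolls to the next business day, Monday, 2031/12/15.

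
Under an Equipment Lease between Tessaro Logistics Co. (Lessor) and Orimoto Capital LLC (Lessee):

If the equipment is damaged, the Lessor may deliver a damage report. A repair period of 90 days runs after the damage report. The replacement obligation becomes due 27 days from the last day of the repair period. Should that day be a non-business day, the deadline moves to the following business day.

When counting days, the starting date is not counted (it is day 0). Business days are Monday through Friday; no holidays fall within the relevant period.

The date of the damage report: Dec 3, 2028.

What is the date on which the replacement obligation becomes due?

The last day of the repair period: Dec 3, 2028 + 90 days = Mar 3, 2029.
The date on which the replacement obligation becomes due: 27 calendar days after Mar 3, 2029 is Mar 30, 2029. Mar 30, 2029 is a Friday, so no roll-forward applies.

Mar 30, 2029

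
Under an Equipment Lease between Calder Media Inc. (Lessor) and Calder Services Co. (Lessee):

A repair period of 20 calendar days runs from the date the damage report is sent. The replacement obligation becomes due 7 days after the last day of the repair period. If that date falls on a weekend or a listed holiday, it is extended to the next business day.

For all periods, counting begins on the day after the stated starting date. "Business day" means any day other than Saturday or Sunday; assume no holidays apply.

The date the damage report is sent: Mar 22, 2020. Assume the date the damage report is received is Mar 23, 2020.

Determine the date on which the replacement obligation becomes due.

The last day of the repair period: 20 calendar days after Mar 22, 2020 is Apr 11, 2020.
The date on which the replacement obligation becomes due: Apr 11, 2020 + 7 days = Apr 18, 2020. That falls on a Saturday, so it rolls to the next business day, Monday, Apr 20, 2020.

Apr 20, 2020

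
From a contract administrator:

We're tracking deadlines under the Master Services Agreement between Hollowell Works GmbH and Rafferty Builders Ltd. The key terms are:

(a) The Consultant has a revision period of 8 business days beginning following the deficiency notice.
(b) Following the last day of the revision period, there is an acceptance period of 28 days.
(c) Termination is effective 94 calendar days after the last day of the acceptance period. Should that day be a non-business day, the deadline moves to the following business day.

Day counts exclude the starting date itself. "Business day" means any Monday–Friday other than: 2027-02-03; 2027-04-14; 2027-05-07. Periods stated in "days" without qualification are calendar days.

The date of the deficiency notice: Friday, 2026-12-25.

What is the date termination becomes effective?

2027-05-10

From Friday, 2026-12-25, 8 business days (Dec 28, Dec 29, Dec 30, Dec 31, Jan 1, Jan 4, Jan 5, Jan 6, skipping weekends) brings us to Wednesday, 2027-01-06, which is the last day of the revision period.
Adding 28 calendar days to 2027-01-06 gives 2027-02-03, which is the last day of the acceptance period.
Adding 94 calendar days to 2027-02-03 gives 2027-05-08, which is the date termination becomes effective. That falls on a Saturday, so it rolls to the next business day, Monday, 2027-05-10.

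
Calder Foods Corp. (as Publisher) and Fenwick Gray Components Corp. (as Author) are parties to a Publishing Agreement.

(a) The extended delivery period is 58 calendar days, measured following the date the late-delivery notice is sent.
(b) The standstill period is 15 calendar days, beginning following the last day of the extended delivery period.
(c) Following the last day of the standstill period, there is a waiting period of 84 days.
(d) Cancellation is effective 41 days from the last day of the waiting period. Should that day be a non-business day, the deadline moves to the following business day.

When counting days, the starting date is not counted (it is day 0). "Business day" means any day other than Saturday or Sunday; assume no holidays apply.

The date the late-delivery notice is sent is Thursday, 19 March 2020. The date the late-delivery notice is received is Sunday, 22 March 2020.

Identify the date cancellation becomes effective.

The last day of the extended delivery period: 58 calendar days after 19 March 2020 is 16 May 2020.
The last day of the standstill period: 16 May 2020 + 15 days = 31 May 2020.
Adding 84 calendar days to 31 May 2020 gives 23 August 2020, which is the last day of the waiting period.
Adding 41 calendar days to 23 August 2020 gives 3 October 2020, which is the date cancellation becomes effective. That falls on a Saturday, so it rolls to the next business day, Monday, 5 October 2020.

5 October 2020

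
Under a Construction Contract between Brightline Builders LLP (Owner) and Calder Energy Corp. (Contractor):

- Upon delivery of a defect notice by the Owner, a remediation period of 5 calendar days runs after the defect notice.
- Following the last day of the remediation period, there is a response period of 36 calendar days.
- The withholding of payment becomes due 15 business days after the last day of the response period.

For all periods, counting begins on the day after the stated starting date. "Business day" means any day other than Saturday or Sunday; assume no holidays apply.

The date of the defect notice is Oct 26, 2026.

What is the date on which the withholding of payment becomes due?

Adding 5 calendar days to Oct 26, 2026 gives Oct 31, 2026, which is the last day of the remediation period.
The last day of the response period: 36 calendar days after Oct 31, 2026 is Dec 6, 2026.
The date on which the withholding of payment becomes due: 15 business days after Sunday, Dec 6, 2026, skipping weekends — Dec 7, Dec 8, Dec 9, Dec 10, …, Dec 23, Dec 24, Dec 25 — lands on Friday, Dec 25, 2026.

Dec 25, 2026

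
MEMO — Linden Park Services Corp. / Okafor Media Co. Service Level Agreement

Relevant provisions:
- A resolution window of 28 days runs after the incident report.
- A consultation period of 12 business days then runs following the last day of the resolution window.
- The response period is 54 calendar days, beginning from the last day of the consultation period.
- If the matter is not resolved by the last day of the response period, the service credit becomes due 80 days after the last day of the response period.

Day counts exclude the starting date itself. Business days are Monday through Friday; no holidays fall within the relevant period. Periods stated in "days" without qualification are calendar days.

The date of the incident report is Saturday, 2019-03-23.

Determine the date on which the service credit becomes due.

The last day of the resolution window: 28 calendar days after 2019-03-23 is 2019-04-20.
The last day of the consultation period: counting 12 business days from Saturday, 2019-04-20 (Apr 22, Apr 23, Apr 24, Apr 25, …, May 3, May 6, May 7, skipping weekends) reaches Tuesday, 2019-05-07.
Adding 54 calendar days to 2019-05-07 gives 2019-06-30, which is the last day of the response period.
The date on which the service credit becomes due: 80 calendar days after 2019-06-30 is 2019-09-18.

2019-09-18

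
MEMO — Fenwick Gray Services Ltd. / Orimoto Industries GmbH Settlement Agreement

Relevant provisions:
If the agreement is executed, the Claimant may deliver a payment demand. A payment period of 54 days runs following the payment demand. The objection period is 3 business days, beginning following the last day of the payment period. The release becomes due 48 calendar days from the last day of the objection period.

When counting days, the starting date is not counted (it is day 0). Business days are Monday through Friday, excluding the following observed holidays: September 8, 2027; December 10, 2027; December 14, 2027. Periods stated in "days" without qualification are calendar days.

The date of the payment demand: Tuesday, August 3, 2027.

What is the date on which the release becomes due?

November 16, 2027

Adding 54 calendar days to August 3, 2027 gives September 26, 2027, which is the last day of the payment period.
From Sunday, September 26, 2027, 3 business days (Sep 27, Sep 28, Sep 29, skipping weekends) brings us to Wednesday, September 29, 2027, which is the last day of the objection period.
The date on which the release becomes due: September 29, 2027 + 48 days = November 16, 2027.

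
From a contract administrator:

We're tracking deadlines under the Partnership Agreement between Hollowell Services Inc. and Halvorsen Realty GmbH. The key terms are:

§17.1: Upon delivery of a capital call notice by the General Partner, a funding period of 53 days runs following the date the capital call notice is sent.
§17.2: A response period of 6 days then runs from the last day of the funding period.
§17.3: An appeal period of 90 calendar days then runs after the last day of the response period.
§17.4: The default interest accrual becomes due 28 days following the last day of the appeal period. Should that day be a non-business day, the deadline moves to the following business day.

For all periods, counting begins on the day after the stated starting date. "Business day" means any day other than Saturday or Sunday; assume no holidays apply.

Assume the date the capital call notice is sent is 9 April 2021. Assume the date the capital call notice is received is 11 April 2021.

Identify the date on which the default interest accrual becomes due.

The last day of the funding period: 53 calendar days after 9 April 2021 is 1 June 2021.
The last day of the response period: 1 June 2021 + 6 days = 7 June 2021.
The last day of the appeal period: 7 June 2021 + 90 days = 5 September 2021.
The date on which the default interest accrual becomes due: 5 September 2021 + 28 days = 3 October 2021. That falls on a Sunday, so it rolls to the next business day, Monday, 4 October 2021.

4 October 2021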